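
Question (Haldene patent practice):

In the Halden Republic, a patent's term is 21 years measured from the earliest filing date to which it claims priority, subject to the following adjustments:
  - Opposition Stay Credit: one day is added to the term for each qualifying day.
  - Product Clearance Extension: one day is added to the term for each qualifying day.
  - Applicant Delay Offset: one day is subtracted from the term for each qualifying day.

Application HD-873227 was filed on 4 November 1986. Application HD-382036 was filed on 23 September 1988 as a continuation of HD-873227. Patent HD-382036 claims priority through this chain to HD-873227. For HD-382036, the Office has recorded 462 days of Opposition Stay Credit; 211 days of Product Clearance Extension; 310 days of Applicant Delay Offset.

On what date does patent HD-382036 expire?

November 1, 2008

Earliest priority filing: 4 November 1986.
Base term: 4 November 1986 + 21 years → 4 November 2007.
Opposition Stay Credit: +462 days → 8 February 2009.
Product Clearance Extension: +211 days → 7 September 2009.
Applicant Delay Offset: −310 days → 1 November 2008.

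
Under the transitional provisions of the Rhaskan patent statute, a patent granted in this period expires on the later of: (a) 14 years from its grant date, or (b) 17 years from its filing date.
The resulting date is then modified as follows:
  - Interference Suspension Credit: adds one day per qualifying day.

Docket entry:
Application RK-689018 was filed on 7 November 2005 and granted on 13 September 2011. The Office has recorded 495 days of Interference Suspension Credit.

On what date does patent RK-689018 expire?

(a) grant + 14 years → 13 September 2025.
(b) filing + 17 years → 7 November 2022.
Later of the two: 13 September 2025.
Interference Suspension Credit: +495 days → 21 January 2027.

2027-01-21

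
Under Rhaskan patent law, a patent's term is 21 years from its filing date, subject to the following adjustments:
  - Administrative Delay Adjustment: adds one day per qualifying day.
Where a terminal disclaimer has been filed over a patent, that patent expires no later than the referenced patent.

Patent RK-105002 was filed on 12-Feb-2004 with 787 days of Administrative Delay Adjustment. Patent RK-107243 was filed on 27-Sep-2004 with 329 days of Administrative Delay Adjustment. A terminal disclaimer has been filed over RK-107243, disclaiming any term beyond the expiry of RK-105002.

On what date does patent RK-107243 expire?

August 22, 2026

Natural term of RK-107243:
  Base: filing + 21 years → 27 September 2025.
  Administrative Delay Adjustment: +329 days → 22 August 2026.
Expiry of referenced patent RK-105002:
  Base: filing + 21 years → 12 February 2025.
  Administrative Delay Adjustment: +787 days → 10 April 2027.
Terminal disclaimer: RK-107243 expires on the earlier of 22 August 2026 and 10 April 2027.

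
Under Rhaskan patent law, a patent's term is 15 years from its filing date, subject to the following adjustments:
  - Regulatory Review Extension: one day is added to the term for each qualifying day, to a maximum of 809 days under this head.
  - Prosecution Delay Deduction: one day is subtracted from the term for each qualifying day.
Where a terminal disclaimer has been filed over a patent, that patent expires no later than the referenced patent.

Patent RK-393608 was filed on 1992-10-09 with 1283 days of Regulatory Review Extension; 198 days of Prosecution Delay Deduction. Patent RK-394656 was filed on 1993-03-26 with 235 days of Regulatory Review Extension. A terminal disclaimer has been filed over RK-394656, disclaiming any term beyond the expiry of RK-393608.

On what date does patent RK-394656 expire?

Natural term of RK-394656:
  Base: filing + 15 years → 26 March 2008.
  Regulatory Review Extension: 235 days (within the 809-day cap) → +235 days → 16 November 2008.
Expiry of referenced patent RK-393608:
  Base: filing + 15 years → 9 October 2007.
  Regulatory Review Extension: 1283 days claimed exceeds the 809-day cap, so +809 days → 26 December 2009.
  Prosecution Delay Deduction: −198 days → 11 June 2009.
Terminal disclaimer: RK-394656 expires on the earlier of 16 November 2008 and 11 June 2009.

November 16, 2008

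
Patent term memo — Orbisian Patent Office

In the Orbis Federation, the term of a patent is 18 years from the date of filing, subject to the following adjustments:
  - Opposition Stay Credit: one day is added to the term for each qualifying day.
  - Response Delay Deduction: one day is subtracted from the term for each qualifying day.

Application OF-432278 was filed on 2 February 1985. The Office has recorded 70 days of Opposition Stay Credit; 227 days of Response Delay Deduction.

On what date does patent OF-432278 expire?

Base term: filing date + 18 years → 2 February 2003.
Opposition Stay Credit: +70 days → 13 April 2003.
Response Delay Deduction: −227 days → 29 August 2002.

2002-08-29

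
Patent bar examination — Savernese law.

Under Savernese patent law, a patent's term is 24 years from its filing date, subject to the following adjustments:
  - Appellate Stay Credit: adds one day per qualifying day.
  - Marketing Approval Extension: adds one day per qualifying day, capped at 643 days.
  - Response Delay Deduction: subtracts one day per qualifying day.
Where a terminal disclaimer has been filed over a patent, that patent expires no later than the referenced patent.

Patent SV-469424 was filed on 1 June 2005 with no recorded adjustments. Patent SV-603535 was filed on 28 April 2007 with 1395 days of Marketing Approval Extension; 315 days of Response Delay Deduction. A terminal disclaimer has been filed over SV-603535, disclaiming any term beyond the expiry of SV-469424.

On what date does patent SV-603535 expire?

Natural term of SV-603535:
  Base: filing + 24 years → 28 April 2031.
  Marketing Approval Extension: 1395 days claimed exceeds the 643-day cap, so +643 days → 30 January 2033.
  Response Delay Deduction: −315 days → 21 March 2032.
Expiry of referenced patent SV-469424:
  Base: filing + 24 years → 1 June 2029.
Terminal disclaimer: SV-603535 expires on the earlier of 21 March 2032 and 1 June 2029.

2029-06-01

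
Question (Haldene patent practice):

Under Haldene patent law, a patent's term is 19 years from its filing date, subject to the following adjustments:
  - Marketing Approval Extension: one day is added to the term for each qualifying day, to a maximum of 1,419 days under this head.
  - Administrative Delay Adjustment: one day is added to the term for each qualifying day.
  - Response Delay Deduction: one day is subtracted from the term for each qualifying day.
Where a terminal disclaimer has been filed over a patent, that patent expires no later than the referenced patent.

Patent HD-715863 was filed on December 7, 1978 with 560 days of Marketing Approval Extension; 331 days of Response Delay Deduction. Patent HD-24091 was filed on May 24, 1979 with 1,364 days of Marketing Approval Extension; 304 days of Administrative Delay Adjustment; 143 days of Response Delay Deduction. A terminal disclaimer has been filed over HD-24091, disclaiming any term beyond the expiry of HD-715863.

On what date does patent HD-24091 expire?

1998-07-24

Natural term of HD-24091:
  Base: filing + 19 years → 24 May 1998.
  Marketing Approval Extension: 1364 days (within the 1419-day cap) → +1364 days → 16 February 2002.
  Administrative Delay Adjustment: +304 days → 17 December 2002.
  Response Delay Deduction: −143 days → 27 July 2002.
Expiry of referenced patent HD-715863:
  Base: filing + 19 years → 7 December 1997.
  Marketing Approval Extension: 560 days (within the 1419-day cap) → +560 days → 20 June 1999.
  Response Delay Deduction: −331 days → 24 July 1998.
Terminal disclaimer: HD-24091 expires on the earlier of 27 July 2002 and 24 July 1998.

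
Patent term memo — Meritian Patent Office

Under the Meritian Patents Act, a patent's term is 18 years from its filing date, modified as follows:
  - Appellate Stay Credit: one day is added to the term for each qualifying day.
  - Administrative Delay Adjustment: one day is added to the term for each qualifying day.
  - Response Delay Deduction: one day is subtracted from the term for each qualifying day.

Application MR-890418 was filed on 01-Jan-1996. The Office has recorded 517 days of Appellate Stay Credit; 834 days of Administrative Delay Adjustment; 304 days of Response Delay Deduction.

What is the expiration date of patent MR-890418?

November 13, 2016

Base term: filing date + 18 years → 1 January 2014.
Appellate Stay Credit: +517 days → 2 June 2015.
Administrative Delay Adjustment: +834 days → 13 September 2017.
Response Delay Deduction: −304 days → 13 November 2016.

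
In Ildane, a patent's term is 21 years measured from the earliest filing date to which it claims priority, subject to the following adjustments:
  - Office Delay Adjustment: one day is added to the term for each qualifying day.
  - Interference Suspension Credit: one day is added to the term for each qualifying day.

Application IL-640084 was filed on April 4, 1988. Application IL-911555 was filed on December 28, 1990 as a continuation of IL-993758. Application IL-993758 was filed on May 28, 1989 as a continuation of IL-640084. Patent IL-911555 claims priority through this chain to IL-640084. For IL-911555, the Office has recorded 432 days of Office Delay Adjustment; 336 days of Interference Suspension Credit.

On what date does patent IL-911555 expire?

Earliest priority filing: 4 April 1988.
Base term: 4 April 1988 + 21 years → 4 April 2009.
Office Delay Adjustment: +432 days → 10 June 2010.
Interference Suspension Credit: +336 days → 12 May 2011.

2011-05-12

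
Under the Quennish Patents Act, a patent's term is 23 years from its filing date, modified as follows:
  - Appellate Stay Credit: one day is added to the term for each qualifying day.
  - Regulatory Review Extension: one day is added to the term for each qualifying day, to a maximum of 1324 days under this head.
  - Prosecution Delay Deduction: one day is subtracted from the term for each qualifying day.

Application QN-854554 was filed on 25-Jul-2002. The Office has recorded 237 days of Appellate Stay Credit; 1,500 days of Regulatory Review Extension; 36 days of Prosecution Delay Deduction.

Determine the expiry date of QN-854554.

Base term: filing date + 23 years → 25 July 2025.
Appellate Stay Credit: +237 days → 19 March 2026.
Regulatory Review Extension: 1500 days claimed exceeds the 1324-day cap, so +1324 days → 2 November 2029.
Prosecution Delay Deduction: −36 days → 27 September 2029.

September 27, 2029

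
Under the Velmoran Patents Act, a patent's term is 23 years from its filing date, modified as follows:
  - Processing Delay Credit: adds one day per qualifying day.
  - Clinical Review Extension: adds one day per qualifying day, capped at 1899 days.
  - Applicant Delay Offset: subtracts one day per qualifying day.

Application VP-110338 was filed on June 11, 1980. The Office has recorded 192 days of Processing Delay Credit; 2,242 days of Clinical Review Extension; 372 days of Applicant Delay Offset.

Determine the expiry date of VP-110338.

February 24, 2008

Base term: filing date + 23 years → 11 June 2003.
Processing Delay Credit: +192 days → 20 December 2003.
Clinical Review Extension: 2242 days claimed exceeds the 1899-day cap, so +1899 days → 2 March 2009.
Applicant Delay Offset: −372 days → 24 February 2008.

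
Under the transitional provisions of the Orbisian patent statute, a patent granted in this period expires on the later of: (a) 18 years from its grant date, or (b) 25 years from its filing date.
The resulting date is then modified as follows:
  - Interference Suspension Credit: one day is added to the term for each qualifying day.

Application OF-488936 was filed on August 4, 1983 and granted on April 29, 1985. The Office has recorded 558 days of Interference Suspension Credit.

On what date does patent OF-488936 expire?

(a) grant + 18 years → 29 April 2003.
(b) filing + 25 years → 4 August 2008.
Later of the two: 4 August 2008.
Interference Suspension Credit: +558 days → 13 February 2010.

February 13, 2010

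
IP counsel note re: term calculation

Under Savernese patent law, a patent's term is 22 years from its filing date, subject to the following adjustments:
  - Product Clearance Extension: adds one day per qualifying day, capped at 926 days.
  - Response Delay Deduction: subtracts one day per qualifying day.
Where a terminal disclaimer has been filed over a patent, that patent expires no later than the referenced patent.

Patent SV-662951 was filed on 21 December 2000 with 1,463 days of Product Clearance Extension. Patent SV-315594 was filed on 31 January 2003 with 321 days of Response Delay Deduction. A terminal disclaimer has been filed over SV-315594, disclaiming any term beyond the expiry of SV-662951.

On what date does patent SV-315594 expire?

March 16, 2024

Natural term of SV-315594:
  Base: filing + 22 years → 31 January 2025.
  Response Delay Deduction: −321 days → 16 March 2024.
Expiry of referenced patent SV-662951:
  Base: filing + 22 years → 21 December 2022.
  Product Clearance Extension: 1463 days claimed exceeds the 926-day cap, so +926 days → 4 July 2025.
Terminal disclaimer: SV-315594 expires on the earlier of 16 March 2024 and 4 July 2025.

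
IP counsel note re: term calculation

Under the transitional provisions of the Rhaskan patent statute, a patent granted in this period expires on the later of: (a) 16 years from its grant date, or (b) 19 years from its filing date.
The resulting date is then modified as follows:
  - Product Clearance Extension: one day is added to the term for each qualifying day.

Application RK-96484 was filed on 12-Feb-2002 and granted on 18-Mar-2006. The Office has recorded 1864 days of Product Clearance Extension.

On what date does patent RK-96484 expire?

(a) grant + 16 years → 18 March 2022.
(b) filing + 19 years → 12 February 2021.
Later of the two: 18 March 2022.
Product Clearance Extension: +1864 days → 25 April 2027.

April 25, 2027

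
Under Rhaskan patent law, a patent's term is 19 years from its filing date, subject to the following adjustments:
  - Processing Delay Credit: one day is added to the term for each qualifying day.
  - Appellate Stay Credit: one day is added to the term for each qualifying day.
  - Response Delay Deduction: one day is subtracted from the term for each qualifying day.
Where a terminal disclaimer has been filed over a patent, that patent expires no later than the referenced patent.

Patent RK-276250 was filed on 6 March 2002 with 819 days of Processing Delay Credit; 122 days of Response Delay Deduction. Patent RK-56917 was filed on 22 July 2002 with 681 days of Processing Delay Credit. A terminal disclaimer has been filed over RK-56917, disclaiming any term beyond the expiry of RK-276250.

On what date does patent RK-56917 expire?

Natural term of RK-56917:
  Base: filing + 19 years → 22 July 2021.
  Processing Delay Credit: +681 days → 3 June 2023.
Expiry of referenced patent RK-276250:
  Base: filing + 19 years → 6 March 2021.
  Processing Delay Credit: +819 days → 3 June 2023.
  Response Delay Deduction: −122 days → 1 February 2023.
Terminal disclaimer: RK-56917 expires on the earlier of 3 June 2023 and 1 February 2023.

2023-02-01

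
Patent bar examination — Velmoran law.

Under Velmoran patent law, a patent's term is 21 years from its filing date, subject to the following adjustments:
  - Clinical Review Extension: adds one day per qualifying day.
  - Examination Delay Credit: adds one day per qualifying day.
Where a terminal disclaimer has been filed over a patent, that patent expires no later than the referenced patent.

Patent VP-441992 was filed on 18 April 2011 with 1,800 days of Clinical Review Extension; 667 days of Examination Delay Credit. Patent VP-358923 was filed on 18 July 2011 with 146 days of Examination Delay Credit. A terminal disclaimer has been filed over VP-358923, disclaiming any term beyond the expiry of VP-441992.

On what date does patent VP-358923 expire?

Natural term of VP-358923:
  Base: filing + 21 years → 18 July 2032.
  Examination Delay Credit: +146 days → 11 December 2032.
Expiry of referenced patent VP-441992:
  Base: filing + 21 years → 18 April 2032.
  Clinical Review Extension: +1800 days → 23 March 2037.
  Examination Delay Credit: +667 days → 19 January 2039.
Terminal disclaimer: VP-358923 expires on the earlier of 11 December 2032 and 19 January 2039.

2032-12-11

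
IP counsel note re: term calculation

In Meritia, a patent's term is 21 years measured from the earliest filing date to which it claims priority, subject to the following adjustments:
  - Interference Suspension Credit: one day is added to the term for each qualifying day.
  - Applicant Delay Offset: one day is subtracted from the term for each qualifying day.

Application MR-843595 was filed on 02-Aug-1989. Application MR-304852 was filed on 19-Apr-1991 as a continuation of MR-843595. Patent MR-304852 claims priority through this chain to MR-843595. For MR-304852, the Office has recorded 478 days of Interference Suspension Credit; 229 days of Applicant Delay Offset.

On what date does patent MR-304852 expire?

Earliest priority filing: 2 August 1989.
Base term: 2 August 1989 + 21 years → 2 August 2010.
Interference Suspension Credit: +478 days → 23 November 2011.
Applicant Delay Offset: −229 days → 8 April 2011.

April 8, 2011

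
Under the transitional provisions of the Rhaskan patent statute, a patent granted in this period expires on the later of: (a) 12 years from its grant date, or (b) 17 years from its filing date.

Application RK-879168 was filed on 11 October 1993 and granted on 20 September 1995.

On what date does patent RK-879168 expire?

October 11, 2010

(a) grant + 12 years → 20 September 2007.
(b) filing + 17 years → 11 October 2010.
Later of the two: 11 October 2010.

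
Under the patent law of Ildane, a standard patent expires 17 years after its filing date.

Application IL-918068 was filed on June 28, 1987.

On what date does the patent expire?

June 28, 2004

Filing date + 17 years → 28 June 2004.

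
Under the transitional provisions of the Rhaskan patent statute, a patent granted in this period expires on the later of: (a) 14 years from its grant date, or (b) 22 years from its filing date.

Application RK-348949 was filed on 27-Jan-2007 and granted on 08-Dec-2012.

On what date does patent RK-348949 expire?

January 27, 2029

(a) grant + 14 years → 8 December 2026.
(b) filing + 22 years → 27 January 2029.
Later of the two: 27 January 2029.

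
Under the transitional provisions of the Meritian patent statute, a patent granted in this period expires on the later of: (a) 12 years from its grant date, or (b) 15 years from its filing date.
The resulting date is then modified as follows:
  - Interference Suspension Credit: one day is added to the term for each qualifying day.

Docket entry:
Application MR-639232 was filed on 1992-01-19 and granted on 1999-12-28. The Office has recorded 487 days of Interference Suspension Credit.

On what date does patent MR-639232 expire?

April 28, 2013

(a) grant + 12 years → 28 December 2011.
(b) filing + 15 years → 19 January 2007.
Later of the two: 28 December 2011.
Interference Suspension Credit: +487 days → 28 April 2013.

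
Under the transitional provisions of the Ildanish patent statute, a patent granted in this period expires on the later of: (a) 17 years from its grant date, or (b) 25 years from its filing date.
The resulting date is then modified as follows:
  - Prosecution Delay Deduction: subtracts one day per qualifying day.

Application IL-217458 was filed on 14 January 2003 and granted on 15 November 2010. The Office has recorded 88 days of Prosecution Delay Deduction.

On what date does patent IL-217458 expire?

October 18, 2027

(a) grant + 17 years → 15 November 2027.
(b) filing + 25 years → 14 January 2028.
Later of the two: 14 January 2028.
Prosecution Delay Deduction: −88 days → 18 October 2027.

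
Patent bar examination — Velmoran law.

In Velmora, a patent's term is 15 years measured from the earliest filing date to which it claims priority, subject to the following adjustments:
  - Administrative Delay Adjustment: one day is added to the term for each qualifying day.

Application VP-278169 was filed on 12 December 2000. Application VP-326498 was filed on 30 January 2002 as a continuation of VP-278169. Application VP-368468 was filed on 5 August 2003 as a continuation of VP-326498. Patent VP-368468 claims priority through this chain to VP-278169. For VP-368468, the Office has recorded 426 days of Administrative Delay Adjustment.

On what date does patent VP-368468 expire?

Earliest priority filing: 12 December 2000.
Base term: 12 December 2000 + 15 years → 12 December 2015.
Administrative Delay Adjustment: +426 days → 10 February 2017.

2017-02-10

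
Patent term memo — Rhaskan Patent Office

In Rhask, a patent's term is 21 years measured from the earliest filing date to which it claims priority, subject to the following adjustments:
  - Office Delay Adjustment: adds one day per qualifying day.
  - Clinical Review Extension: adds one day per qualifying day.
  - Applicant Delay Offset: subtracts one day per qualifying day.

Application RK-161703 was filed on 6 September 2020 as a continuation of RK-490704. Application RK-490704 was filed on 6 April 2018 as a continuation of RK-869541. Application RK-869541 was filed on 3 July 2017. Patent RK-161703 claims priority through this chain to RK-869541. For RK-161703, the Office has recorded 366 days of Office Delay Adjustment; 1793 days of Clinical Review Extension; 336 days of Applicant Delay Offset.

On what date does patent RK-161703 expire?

2043-06-30

Earliest priority filing: 3 July 2017.
Base term: 3 July 2017 + 21 years → 3 July 2038.
Office Delay Adjustment: +366 days → 4 July 2039.
Clinical Review Extension: +1793 days → 31 May 2044.
Applicant Delay Offset: −336 days → 30 June 2043.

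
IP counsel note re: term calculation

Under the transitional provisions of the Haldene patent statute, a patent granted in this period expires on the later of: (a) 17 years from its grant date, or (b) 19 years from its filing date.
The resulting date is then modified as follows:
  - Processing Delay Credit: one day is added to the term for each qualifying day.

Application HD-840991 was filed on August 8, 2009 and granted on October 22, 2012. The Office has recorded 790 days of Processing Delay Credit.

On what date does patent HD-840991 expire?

(a) grant + 17 years → 22 October 2029.
(b) filing + 19 years → 8 August 2028.
Later of the two: 22 October 2029.
Processing Delay Credit: +790 days → 21 December 2031.

December 21, 2031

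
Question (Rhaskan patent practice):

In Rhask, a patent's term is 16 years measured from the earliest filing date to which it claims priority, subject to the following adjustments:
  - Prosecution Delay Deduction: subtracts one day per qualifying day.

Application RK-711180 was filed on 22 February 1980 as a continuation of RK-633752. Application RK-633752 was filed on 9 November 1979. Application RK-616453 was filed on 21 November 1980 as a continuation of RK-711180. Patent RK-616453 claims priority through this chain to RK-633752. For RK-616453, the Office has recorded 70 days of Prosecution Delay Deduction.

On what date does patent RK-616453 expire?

August 31, 1995

Earliest priority filing: 9 November 1979.
Base term: 9 November 1979 + 16 years → 9 November 1995.
Prosecution Delay Deduction: −70 days → 31 August 1995.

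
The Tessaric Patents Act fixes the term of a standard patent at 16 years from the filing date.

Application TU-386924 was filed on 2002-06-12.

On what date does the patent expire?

Filing date + 16 years → 12 June 2018.

June 12, 2018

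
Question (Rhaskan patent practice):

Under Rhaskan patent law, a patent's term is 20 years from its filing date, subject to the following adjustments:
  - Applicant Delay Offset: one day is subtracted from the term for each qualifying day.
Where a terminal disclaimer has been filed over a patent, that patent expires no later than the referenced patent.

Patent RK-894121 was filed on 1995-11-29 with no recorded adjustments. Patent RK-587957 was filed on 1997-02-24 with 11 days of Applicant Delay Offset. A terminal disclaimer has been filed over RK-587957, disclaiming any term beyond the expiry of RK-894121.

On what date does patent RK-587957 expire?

Natural term of RK-587957:
  Base: filing + 20 years → 24 February 2017.
  Applicant Delay Offset: −11 days → 13 February 2017.
Expiry of referenced patent RK-894121:
  Base: filing + 20 years → 29 November 2015.
Terminal disclaimer: RK-587957 expires on the earlier of 13 February 2017 and 29 November 2015.

2015-11-29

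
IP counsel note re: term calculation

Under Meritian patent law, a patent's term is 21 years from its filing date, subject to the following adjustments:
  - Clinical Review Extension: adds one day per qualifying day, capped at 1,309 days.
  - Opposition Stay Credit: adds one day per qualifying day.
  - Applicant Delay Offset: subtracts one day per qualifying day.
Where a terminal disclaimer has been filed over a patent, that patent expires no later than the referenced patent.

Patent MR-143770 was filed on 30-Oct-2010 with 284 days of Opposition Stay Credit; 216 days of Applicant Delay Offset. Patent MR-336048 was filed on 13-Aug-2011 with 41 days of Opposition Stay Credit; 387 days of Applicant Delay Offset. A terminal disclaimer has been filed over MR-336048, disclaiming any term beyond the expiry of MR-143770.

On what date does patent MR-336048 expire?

2031-09-02

Natural term of MR-336048:
  Base: filing + 21 years → 13 August 2032.
  Opposition Stay Credit: +41 days → 23 September 2032.
  Applicant Delay Offset: −387 days → 2 September 2031.
Expiry of referenced patent MR-143770:
  Base: filing + 21 years → 30 October 2031.
  Opposition Stay Credit: +284 days → 9 August 2032.
  Applicant Delay Offset: −216 days → 6 January 2032.
Terminal disclaimer: MR-336048 expires on the earlier of 2 September 2031 and 6 January 2032.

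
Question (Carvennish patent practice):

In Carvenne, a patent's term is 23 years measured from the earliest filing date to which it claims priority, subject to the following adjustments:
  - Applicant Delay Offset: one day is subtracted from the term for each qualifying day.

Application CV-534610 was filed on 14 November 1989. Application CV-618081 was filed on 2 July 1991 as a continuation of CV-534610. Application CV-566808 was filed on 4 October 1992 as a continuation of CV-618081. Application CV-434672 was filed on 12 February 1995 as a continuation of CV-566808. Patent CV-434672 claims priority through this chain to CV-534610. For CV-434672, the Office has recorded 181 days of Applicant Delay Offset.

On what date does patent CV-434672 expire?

2012-05-17

Earliest priority filing: 14 November 1989.
Base term: 14 November 1989 + 23 years → 14 November 2012.
Applicant Delay Offset: −181 days → 17 May 2012.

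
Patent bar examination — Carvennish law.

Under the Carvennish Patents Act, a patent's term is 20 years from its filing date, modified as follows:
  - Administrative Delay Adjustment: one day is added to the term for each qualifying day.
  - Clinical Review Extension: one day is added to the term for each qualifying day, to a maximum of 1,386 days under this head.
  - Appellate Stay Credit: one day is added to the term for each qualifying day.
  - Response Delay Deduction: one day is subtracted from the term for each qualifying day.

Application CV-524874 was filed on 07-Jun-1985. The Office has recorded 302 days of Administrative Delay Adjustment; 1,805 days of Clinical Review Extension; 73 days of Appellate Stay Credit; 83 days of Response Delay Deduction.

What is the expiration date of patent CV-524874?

Base term: filing date + 20 years → 7 June 2005.
Administrative Delay Adjustment: +302 days → 5 April 2006.
Clinical Review Extension: 1805 days claimed exceeds the 1386-day cap, so +1386 days → 20 January 2010.
Appellate Stay Credit: +73 days → 3 April 2010.
Response Delay Deduction: −83 days → 10 January 2010.

2010-01-10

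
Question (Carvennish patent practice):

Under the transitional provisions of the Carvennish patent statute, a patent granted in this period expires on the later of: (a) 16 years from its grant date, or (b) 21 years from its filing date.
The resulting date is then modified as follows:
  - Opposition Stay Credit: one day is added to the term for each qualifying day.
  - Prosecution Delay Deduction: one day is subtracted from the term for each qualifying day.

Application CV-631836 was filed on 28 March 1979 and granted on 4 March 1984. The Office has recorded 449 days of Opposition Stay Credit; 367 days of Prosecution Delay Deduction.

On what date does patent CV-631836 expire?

June 18, 2000

(a) grant + 16 years → 4 March 2000.
(b) filing + 21 years → 28 March 2000.
Later of the two: 28 March 2000.
Opposition Stay Credit: +449 days → 20 June 2001.
Prosecution Delay Deduction: −367 days → 18 June 2000.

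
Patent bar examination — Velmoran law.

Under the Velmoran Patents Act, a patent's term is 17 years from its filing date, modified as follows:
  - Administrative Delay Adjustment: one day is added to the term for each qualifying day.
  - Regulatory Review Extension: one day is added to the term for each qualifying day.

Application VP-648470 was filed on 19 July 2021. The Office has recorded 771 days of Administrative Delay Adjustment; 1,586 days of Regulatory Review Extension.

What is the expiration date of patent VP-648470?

Base term: filing date + 17 years → 19 July 2038.
Administrative Delay Adjustment: +771 days → 28 August 2040.
Regulatory Review Extension: +1586 days → 31 December 2044.

December 31, 2044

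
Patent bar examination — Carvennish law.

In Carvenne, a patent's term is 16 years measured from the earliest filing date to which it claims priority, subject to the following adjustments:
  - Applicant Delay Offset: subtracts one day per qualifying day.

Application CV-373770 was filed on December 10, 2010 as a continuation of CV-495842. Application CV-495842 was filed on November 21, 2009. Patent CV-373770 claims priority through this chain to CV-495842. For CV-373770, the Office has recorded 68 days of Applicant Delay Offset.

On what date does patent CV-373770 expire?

September 14, 2025

Earliest priority filing: 21 November 2009.
Base term: 21 November 2009 + 16 years → 21 November 2025.
Applicant Delay Offset: −68 days → 14 September 2025.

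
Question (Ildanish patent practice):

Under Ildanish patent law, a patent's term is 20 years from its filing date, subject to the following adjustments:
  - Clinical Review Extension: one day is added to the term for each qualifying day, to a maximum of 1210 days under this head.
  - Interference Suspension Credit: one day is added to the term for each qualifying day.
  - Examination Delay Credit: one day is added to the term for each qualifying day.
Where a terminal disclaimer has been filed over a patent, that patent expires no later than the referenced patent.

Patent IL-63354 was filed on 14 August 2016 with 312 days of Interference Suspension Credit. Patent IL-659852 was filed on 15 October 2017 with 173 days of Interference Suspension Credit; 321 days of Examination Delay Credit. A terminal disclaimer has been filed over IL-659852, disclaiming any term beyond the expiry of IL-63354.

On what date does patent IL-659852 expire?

2037-06-22

Natural term of IL-659852:
  Base: filing + 20 years → 15 October 2037.
  Interference Suspension Credit: +173 days → 6 April 2038.
  Examination Delay Credit: +321 days → 21 February 2039.
Expiry of referenced patent IL-63354:
  Base: filing + 20 years → 14 August 2036.
  Interference Suspension Credit: +312 days → 22 June 2037.
Terminal disclaimer: IL-659852 expires on the earlier of 21 February 2039 and 22 June 2037.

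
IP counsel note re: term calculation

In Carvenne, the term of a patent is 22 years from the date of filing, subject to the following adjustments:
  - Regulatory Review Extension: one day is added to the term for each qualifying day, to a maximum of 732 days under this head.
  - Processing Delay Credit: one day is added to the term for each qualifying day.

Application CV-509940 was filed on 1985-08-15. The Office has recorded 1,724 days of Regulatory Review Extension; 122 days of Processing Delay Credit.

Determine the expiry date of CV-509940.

Base term: filing date + 22 years → 15 August 2007.
Regulatory Review Extension: 1724 days claimed exceeds the 732-day cap, so +732 days → 16 August 2009.
Processing Delay Credit: +122 days → 16 December 2009.

2009-12-16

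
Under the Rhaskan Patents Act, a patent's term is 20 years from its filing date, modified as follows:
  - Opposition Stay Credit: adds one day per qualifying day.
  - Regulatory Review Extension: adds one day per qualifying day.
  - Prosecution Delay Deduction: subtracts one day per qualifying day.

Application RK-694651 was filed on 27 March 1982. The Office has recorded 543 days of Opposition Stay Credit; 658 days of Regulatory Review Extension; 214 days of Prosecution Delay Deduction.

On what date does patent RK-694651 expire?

Base term: filing date + 20 years → 27 March 2002.
Opposition Stay Credit: +543 days → 21 September 2003.
Regulatory Review Extension: +658 days → 10 July 2005.
Prosecution Delay Deduction: −214 days → 8 December 2004.

2004-12-08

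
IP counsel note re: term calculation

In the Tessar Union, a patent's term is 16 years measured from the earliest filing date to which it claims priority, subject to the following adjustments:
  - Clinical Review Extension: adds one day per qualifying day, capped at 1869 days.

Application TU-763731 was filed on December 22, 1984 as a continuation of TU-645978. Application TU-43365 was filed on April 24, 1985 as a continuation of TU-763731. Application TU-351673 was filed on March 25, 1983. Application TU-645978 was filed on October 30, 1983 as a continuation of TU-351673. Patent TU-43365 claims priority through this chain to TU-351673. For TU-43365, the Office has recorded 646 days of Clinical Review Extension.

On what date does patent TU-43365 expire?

December 30, 2000

Earliest priority filing: 25 March 1983.
Base term: 25 March 1983 + 16 years → 25 March 1999.
Clinical Review Extension: 646 days (within the 1869-day cap) → +646 days → 30 December 2000.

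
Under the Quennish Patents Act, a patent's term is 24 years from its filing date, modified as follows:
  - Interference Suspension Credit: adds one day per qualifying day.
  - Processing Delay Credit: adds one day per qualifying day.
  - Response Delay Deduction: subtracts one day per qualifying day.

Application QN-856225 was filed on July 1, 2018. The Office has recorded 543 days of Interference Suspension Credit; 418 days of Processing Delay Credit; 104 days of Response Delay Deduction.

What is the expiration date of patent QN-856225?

Base term: filing date + 24 years → 1 July 2042.
Interference Suspension Credit: +543 days → 26 December 2043.
Processing Delay Credit: +418 days → 16 February 2045.
Response Delay Deduction: −104 days → 4 November 2044.

2044-11-04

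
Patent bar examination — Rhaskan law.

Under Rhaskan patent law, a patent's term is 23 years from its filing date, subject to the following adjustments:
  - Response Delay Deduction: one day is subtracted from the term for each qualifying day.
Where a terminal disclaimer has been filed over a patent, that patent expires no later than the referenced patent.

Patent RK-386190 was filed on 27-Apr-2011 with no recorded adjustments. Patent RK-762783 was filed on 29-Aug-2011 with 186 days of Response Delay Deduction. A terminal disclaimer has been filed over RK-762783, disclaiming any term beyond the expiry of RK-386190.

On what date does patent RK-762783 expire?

2034-02-24

Natural term of RK-762783:
  Base: filing + 23 years → 29 August 2034.
  Response Delay Deduction: −186 days → 24 February 2034.
Expiry of referenced patent RK-386190:
  Base: filing + 23 years → 27 April 2034.
Terminal disclaimer: RK-762783 expires on the earlier of 24 February 2034 and 27 April 2034.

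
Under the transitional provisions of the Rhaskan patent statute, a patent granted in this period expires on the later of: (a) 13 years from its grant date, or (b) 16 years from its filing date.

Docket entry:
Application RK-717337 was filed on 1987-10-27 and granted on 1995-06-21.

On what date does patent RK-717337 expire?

(a) grant + 13 years → 21 June 2008.
(b) filing + 16 years → 27 October 2003.
Later of the two: 21 June 2008.

2008-06-21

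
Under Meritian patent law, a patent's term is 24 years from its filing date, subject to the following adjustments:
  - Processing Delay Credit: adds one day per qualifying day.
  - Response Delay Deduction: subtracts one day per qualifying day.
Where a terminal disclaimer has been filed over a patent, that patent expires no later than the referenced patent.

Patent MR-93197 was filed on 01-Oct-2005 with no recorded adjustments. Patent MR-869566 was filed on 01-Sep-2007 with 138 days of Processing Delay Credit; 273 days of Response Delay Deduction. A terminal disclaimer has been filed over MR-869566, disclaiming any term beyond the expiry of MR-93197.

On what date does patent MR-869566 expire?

October 1, 2029

Natural term of MR-869566:
  Base: filing + 24 years → 1 September 2031.
  Processing Delay Credit: +138 days → 17 January 2032.
  Response Delay Deduction: −273 days → 19 April 2031.
Expiry of referenced patent MR-93197:
  Base: filing + 24 years → 1 October 2029.
Terminal disclaimer: MR-869566 expires on the earlier of 19 April 2031 and 1 October 2029.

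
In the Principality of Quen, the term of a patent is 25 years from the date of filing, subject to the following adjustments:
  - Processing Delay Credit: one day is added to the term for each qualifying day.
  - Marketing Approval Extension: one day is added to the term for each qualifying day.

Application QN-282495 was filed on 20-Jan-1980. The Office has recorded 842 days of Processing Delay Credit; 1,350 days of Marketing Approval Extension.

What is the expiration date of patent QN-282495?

Base term: filing date + 25 years → 20 January 2005.
Processing Delay Credit: +842 days → 12 May 2007.
Marketing Approval Extension: +1350 days → 21 January 2011.

2011-01-21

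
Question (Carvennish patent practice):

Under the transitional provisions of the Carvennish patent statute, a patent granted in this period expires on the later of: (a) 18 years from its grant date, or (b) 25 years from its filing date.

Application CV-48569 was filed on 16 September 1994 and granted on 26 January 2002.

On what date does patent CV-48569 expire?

(a) grant + 18 years → 26 January 2020.
(b) filing + 25 years → 16 September 2019.
Later of the two: 26 January 2020.

2020-01-26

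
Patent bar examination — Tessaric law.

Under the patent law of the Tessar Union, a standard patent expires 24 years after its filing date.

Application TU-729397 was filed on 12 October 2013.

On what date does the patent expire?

October 12, 2037

Filing date + 24 years → 12 October 2037.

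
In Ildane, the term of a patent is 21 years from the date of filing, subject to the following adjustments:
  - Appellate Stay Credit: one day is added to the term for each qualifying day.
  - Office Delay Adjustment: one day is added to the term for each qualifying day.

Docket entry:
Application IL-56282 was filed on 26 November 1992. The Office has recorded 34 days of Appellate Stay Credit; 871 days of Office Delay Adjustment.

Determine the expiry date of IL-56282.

2016-05-19

Base term: filing date + 21 years → 26 November 2013.
Appellate Stay Credit: +34 days → 30 December 2013.
Office Delay Adjustment: +871 days → 19 May 2016.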